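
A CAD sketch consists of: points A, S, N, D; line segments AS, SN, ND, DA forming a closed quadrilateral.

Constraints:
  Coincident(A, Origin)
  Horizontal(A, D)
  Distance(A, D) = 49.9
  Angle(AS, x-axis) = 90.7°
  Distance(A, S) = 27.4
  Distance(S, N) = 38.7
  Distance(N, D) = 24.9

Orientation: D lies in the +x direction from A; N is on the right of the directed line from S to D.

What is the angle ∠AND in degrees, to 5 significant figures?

171.75°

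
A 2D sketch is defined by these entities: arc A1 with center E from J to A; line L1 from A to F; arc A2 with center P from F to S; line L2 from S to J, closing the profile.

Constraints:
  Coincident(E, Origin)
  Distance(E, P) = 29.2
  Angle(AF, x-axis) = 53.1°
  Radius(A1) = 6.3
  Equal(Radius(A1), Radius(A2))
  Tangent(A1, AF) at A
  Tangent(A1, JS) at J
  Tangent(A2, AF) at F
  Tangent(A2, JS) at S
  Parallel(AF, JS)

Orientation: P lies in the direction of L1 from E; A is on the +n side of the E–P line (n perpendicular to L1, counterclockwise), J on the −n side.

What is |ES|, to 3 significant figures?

29.9

Tangency of A1 to both parallel lines with radius 6.3 puts A and J at E ± 6.3·n: A = (-5.04, 3.78), J = (5.04, -3.78). Equal radii place F and S the same way about P: F = P + 6.3·n = (12.5, 27.1), S = P − 6.3·n = (22.6, 19.6). Then |ES| = |S − E| = 29.9.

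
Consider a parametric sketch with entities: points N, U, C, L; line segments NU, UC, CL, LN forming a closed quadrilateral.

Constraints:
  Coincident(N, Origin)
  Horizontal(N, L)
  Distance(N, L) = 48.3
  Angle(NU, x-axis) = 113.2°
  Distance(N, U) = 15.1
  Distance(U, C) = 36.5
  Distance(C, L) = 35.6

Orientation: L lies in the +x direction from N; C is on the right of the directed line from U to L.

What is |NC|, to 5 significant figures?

22.150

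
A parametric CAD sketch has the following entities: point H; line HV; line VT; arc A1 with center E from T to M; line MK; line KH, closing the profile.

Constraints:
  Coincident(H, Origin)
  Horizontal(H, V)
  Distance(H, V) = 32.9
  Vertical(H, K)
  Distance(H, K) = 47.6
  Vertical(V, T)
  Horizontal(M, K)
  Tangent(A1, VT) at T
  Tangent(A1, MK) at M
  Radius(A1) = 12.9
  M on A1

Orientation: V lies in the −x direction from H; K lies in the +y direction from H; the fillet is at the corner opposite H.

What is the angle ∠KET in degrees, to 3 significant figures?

147°

H is at the origin; HV is horizontal with |HV| = 32.9 and V on the −x side, so V = (-32.9, 0.00). HK is vertical with |HK| = 47.6 and K on the +y side, so K = (0.00, 47.6). The virtual corner opposite H is at (-32.9, 47.6). A1 meets VT tangentially, so ET is at right angles to VT and A1 meets MK tangentially, so EM is at right angles to MK, with radius 12.9, so the center E sits 12.9 in from both sides at E = (-20.0, 34.7). That places the tangent points at T = (-32.9, 34.7) on VT and M = (-20.0, 47.6) on MK. Then cos ∠KET = EK·ET / (|EK||ET|), giving 147°.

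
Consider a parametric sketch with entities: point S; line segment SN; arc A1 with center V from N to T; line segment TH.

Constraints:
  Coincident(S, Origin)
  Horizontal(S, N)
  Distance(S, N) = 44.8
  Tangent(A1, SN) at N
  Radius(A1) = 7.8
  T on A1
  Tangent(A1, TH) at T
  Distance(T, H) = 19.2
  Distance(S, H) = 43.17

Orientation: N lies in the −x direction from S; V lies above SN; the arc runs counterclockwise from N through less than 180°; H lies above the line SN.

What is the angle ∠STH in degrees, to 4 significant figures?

92.97°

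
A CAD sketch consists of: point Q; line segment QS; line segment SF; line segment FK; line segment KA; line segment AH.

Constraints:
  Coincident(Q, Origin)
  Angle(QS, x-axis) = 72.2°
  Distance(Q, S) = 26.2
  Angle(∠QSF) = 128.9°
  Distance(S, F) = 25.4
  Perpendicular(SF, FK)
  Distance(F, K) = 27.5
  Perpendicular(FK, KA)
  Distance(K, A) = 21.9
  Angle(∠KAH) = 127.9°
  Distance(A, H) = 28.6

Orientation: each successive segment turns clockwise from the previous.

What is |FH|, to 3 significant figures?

39.8

FK ⟂ KA, so KA runs at -159°; with |KA| = 21.9, A = (21.2, 0.550). ∠KAH = 127.9° gives AH at 149° from the x-axis; with |AH| = 28.6, H = (-3.34, 15.3). Then |FH| = |H − F| = 39.8.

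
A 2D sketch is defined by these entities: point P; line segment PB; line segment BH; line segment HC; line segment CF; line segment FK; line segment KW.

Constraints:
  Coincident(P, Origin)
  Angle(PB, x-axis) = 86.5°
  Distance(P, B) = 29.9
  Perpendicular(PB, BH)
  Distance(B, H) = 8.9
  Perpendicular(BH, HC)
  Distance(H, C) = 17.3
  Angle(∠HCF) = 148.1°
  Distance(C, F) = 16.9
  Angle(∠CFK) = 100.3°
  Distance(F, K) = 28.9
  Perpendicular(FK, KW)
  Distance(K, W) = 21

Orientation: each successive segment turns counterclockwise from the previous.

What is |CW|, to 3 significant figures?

32.2

∠CFK = 100.3° gives FK at 18.1° from the x-axis; with |FK| = 28.9, K = (27.4, 7.23). The perpendicularity gives KW at right angles to FK, so KW runs at 108°; with |KW| = 21.0, W = (20.9, 27.2). Then |CW| = |W − C| = 32.2.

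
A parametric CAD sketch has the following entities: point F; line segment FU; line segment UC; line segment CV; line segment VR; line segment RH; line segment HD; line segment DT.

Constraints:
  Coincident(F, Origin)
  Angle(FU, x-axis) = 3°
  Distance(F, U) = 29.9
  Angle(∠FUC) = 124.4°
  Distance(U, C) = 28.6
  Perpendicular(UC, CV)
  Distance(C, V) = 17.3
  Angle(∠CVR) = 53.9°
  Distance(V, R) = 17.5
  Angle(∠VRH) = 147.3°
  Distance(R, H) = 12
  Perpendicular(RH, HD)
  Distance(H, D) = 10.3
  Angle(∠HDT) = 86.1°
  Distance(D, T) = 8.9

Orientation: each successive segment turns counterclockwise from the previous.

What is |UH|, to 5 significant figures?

10.957

F is at the origin; FU runs at 3.0° with length 29.9, so U = (29.859, 1.5648). ∠FUC = 124.4° gives UC at 58.600° from the x-axis; with |UC| = 28.6, C = (44.760, 25.976). UC is perpendicular to CV, so CV runs at 148.60°; with |CV| = 17.3, V = (29.993, 34.990). ∠CVR = 53.9° gives VR at -85.300° from the x-axis; with |VR| = 17.5, R = (31.427, 17.549). ∠VRH = 147.3° gives RH at -52.600° from the x-axis; with |RH| = 12.0, H = (38.716, 8.0157). Then |UH| = |H − U| = 10.957.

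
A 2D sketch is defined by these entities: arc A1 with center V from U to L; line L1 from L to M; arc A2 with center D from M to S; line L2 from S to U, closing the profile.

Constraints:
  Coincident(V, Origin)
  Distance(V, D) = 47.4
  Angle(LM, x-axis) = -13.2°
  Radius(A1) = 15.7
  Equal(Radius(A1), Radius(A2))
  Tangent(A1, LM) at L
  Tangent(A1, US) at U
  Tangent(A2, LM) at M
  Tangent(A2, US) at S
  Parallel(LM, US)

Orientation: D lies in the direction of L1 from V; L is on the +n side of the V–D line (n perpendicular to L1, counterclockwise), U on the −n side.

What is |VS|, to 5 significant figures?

49.932

Tangency of A1 to both parallel lines with radius 15.7 puts L and U at V ± 15.7·n: L = (3.5851, 15.285), U = (-3.5851, -15.285). Equal radii place M and S the same way about D: M = D + 15.7·n = (49.733, 4.4614), S = D − 15.7·n = (42.563, -26.109). Then |VS| = |S − V| = 49.932.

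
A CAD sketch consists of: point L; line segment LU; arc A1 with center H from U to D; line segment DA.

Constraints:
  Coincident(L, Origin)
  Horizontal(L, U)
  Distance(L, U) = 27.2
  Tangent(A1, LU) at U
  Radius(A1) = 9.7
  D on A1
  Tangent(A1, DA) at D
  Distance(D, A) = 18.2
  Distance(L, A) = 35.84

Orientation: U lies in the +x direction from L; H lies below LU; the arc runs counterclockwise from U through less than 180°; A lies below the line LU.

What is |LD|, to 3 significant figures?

21.0

L is at the origin; L and U share the same y with |LU| = 27.2 and U on the +x side, so U = (27.2, 0.00). A1 meets LU tangentially, so HU is at right angles to LU, so H = U + (0, -9.7) = (27.2, -9.70). Since HD ⟂ DA (tangency), |HA| = √(9.7² + 18.2²) = 20.6 regardless of where D sits on A1. So A lies on both circle(L, 35.84) and circle(H, 20.6); the below-LU intersection is A = (20.7, -29.3). D is the foot of the tangent from A: D = (17.6, -11.3).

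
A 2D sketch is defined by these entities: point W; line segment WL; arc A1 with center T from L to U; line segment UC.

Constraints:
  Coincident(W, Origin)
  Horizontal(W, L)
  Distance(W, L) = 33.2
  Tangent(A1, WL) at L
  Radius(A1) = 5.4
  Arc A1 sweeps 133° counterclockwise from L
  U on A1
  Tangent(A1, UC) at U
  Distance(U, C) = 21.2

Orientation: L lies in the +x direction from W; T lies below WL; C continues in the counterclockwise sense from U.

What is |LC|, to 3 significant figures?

26.7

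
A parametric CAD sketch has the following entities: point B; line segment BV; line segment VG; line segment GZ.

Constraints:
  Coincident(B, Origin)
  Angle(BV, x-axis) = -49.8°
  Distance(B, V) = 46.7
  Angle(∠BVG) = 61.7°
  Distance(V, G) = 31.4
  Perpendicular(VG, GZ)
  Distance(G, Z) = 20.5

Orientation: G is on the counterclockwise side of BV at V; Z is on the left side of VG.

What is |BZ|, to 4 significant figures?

22.60

B is at the origin; BV runs at -49.8° with length 46.7, so V = 46.7·(cos -49.8°, sin -49.8°) = (30.14, -35.67). ∠BVG = 61.7°, so VG runs at -49.8° + (180° − 61.7°) = 68.50° from the x-axis; with |VG| = 31.4, G = V + 31.4·(cos 68.50°, sin 68.50°) = (41.65, -6.454). VG is perpendicular to GZ; with |GZ| = 20.5 on the left of VG, Z = G + 20.5·(-0.9304, 0.3665) = (22.58, 1.059). Then |BZ| = |Z − B| = 22.60.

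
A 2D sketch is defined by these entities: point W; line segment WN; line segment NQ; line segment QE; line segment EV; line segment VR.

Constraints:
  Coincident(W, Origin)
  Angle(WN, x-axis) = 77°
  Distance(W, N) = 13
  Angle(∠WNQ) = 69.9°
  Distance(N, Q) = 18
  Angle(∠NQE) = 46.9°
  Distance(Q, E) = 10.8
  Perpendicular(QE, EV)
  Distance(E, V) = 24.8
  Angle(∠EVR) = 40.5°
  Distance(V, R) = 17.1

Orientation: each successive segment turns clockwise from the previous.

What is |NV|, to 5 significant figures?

11.753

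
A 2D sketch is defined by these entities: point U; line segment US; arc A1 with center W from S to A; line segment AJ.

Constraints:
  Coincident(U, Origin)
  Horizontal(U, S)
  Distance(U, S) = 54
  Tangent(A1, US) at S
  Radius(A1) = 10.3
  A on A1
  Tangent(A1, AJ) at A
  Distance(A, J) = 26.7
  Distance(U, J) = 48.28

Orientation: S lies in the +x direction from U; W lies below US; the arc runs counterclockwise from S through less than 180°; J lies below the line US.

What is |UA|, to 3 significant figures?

44.8

U is at the origin; US is horizontal with |US| = 54.0 and S on the +x side, so S = (54.0, 0.00). A1 meets US tangentially, so WS is at right angles to US, so W = S + (0, -10.3) = (54.0, -10.3). Since WA ⟂ AJ (tangency), |WJ| = √(10.3² + 26.7²) = 28.6 regardless of where A sits on A1. So J lies on both circle(U, 48.28) and circle(W, 28.6); the below-US intersection is J = (35.8, -32.4). A is the foot of the tangent from J: A = (44.2, -7.05).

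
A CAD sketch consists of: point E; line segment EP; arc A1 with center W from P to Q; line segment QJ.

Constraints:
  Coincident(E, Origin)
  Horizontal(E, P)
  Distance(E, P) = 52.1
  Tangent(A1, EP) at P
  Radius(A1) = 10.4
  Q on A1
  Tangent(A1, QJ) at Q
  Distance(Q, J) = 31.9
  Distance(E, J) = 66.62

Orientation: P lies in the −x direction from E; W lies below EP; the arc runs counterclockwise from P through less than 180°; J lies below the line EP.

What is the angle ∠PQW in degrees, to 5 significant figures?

34.276°

Checks: |WQ| = 10.40 ✓; ∠(WQ, QJ) = 90.00° ✓; |QJ| = 31.90 ✓; |EJ| = 66.62 ✓.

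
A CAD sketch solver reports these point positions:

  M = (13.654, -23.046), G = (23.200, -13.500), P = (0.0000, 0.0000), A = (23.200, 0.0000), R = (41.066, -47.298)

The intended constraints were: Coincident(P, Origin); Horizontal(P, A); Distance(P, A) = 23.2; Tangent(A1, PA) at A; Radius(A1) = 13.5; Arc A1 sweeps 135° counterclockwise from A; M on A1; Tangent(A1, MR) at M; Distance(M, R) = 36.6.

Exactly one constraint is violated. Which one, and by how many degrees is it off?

Tangent(A1, MR) at M — off by 3.50°.

P = (0.00, 0.00) ✓; P.y = 0.00, A.y = 0.00 ✓; |PA| = 23.20 ✓; ∠(GA, AP) = 90.00° ✓; |GA| = 13.50 ✓; bearing(G→M) − bearing(G→A) = 135.0° ✓; |GM| = 13.50 ✓; ∠(GM, MR) = 86.50° ✗; |MR| = 36.60 ✓.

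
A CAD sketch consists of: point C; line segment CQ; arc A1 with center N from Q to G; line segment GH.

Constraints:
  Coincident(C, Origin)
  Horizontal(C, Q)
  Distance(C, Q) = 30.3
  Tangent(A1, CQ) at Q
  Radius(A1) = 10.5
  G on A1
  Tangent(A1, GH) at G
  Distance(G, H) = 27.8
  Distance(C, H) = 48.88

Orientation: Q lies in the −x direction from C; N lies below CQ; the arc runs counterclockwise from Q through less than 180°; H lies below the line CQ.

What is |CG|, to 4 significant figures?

42.52

Checks: C.y = 0.00, Q.y = 0.00 ✓; |NG| = 10.50 ✓; ∠(NG, GH) = 90.00° ✓; |GH| = 27.80 ✓; |CH| = 48.88 ✓.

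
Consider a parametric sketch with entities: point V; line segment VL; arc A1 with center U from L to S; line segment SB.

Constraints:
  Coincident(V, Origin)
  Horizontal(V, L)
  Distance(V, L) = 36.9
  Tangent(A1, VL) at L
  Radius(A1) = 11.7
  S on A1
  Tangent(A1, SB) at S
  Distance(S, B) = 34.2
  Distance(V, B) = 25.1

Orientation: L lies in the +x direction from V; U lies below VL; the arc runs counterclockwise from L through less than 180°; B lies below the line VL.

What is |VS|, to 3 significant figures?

29.5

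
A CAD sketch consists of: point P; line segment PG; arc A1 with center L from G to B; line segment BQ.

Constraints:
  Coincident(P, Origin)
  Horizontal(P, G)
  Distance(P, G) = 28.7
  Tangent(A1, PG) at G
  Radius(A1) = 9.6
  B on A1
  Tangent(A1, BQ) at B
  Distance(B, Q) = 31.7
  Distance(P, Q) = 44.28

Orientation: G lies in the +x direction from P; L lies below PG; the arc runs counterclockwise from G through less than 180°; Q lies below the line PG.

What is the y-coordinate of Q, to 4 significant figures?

-40.73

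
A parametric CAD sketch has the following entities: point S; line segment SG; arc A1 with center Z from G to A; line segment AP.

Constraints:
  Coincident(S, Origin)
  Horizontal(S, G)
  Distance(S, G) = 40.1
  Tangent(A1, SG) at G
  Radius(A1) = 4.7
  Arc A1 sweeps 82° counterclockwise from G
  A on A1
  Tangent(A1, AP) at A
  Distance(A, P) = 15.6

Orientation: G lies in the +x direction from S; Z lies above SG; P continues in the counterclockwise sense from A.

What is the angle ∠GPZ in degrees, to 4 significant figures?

5.470°

S is at the origin; SG is horizontal with |SG| = 40.1 and G on the +x side, so G = (40.10, 0.000). The tangent condition forces ZG to be normal to SG, so Z = G + (0, 4.7) = (40.10, 4.700). On A1, G sits at bearing -90° from Z; an 82° counterclockwise sweep puts A at bearing -8°, so A = Z + 4.7·(cos -8°, sin -8°) = (44.75, 4.046). Since A1 is tangent to AP there, ZA ⟂ AP, so AP runs along (−sin -8°, cos -8°); with |AP| = 15.6, P = (46.93, 19.49). Then cos ∠GPZ = PG·PZ / (|PG||PZ|), giving 5.470°.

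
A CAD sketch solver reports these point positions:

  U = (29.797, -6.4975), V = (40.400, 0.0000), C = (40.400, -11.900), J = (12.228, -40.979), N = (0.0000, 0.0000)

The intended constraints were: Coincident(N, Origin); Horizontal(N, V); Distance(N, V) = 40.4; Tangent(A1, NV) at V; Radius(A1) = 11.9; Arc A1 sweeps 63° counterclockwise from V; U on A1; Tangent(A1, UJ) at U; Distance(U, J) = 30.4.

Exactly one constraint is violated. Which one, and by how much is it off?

Distance(U, J) = 30.4 — off by 8.30.

N = (0.00, 0.00) ✓; N.y = 0.00, V.y = 0.00 ✓; |NV| = 40.40 ✓; ∠(CV, VN) = 90.00° ✓; |CV| = 11.90 ✓; bearing(C→U) − bearing(C→V) = 63.00° ✓; |CU| = 11.90 ✓; ∠(CU, UJ) = 90.00° ✓; |UJ| = 38.70 ✗.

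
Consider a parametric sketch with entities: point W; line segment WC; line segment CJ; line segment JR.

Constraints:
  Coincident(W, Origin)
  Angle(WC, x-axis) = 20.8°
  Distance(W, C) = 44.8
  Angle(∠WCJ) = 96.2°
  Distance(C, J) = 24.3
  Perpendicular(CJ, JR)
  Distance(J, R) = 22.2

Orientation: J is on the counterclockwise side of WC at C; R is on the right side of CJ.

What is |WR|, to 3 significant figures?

72.8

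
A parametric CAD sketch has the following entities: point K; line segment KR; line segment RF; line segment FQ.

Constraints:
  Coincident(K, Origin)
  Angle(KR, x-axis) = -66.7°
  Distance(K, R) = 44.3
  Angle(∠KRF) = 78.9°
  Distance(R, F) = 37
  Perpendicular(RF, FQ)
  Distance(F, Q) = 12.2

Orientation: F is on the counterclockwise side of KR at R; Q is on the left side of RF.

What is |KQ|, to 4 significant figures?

42.29

∠KRF = 78.9°, so RF runs at -66.7° + (180° − 78.9°) = 34.40° from the x-axis; with |RF| = 37.0, F = R + 37.0·(cos 34.40°, sin 34.40°) = (48.05, -19.78). The perpendicularity gives FQ at right angles to RF; with |FQ| = 12.2 on the left of RF, Q = F + 12.2·(-0.5650, 0.8251) = (41.16, -9.717). Then |KQ| = |Q − K| = 42.29.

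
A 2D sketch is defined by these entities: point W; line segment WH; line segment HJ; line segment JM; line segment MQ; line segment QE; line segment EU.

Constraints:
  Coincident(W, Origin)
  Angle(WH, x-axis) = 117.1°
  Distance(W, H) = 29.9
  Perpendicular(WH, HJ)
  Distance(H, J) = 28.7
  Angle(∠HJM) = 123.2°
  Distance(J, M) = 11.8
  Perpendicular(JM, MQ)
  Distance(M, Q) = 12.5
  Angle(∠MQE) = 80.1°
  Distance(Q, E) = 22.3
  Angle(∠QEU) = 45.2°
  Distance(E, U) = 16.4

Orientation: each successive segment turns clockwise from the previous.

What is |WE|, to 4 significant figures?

37.22

W is at the origin; WH runs at 117.1° with length 29.9, so H = (-13.62, 26.62). WH ⟂ HJ, so HJ runs at 27.10°; with |HJ| = 28.7, J = (11.93, 39.69). ∠HJM = 123.2° gives JM at -29.70° from the x-axis; with |JM| = 11.8, M = (22.18, 33.85). JM is perpendicular to MQ, so MQ runs at -119.7°; with |MQ| = 12.5, Q = (15.98, 22.99). ∠MQE = 80.1° gives QE at 140.4° from the x-axis; with |QE| = 22.3, E = (-1.198, 37.20). Then |WE| = |E − W| = 37.22.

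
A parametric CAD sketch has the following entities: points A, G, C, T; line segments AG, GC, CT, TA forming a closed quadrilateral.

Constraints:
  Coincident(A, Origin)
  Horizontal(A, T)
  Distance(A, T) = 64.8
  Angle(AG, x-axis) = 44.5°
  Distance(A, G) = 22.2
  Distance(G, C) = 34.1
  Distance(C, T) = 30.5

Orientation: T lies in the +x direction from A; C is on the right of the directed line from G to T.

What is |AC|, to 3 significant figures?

38.3

Checks: A = (0.00, 0.00) ✓; |GC| = 34.10 ✓; |CT| = 30.50 ✓.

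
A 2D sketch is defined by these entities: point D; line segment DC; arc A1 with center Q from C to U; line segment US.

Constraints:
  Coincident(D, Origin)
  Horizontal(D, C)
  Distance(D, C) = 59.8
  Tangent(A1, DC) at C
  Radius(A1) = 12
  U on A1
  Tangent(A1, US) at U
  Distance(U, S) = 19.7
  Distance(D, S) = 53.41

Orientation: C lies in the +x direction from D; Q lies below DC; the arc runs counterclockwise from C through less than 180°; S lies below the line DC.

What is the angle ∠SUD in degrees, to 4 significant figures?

91.89°

Checks: |QU| = 12.00 ✓; ∠(QU, US) = 90.00° ✓; |US| = 19.70 ✓; |DS| = 53.41 ✓.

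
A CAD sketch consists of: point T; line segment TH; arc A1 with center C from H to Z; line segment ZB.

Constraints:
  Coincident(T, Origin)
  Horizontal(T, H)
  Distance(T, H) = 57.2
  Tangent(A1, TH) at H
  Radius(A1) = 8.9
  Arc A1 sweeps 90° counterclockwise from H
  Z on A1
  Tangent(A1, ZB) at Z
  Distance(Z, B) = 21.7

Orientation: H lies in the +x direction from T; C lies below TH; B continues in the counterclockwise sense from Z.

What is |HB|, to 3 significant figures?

31.9

T is at the origin; TH is horizontal with |TH| = 57.2 and H on the +x side, so H = (57.2, 0.00). Since A1 is tangent to TH there, CH ⟂ TH, so C = H + (0, -8.9) = (57.2, -8.90). On A1, H sits at bearing 90° from C; a 90° counterclockwise sweep puts Z at bearing 180°, so Z = C + 8.9·(cos 180°, sin 180°) = (48.3, -8.90). Since A1 is tangent to ZB there, CZ ⟂ ZB, so ZB runs along (−sin 180°, cos 180°); with |ZB| = 21.7, B = (48.3, -30.6). Then |HB| = |B − H| = 31.9.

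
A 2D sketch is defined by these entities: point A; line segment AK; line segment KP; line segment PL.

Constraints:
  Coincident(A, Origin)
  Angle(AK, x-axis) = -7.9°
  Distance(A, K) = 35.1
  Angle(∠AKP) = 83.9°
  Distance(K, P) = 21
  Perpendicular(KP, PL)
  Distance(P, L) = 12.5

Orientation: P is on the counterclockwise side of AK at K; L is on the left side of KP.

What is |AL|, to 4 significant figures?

28.29

A is at the origin; AK runs at -7.9° with length 35.1, so K = 35.1·(cos -7.9°, sin -7.9°) = (34.77, -4.824). ∠AKP = 83.9°, so KP runs at -7.9° + (180° − 83.9°) = 88.20° from the x-axis; with |KP| = 21.0, P = K + 21.0·(cos 88.20°, sin 88.20°) = (35.43, 16.17). KP ⟂ PL; with |PL| = 12.5 on the left of KP, L = P + 12.5·(-0.9995, 0.03141) = (22.93, 16.56). Then |AL| = |L − A| = 28.29.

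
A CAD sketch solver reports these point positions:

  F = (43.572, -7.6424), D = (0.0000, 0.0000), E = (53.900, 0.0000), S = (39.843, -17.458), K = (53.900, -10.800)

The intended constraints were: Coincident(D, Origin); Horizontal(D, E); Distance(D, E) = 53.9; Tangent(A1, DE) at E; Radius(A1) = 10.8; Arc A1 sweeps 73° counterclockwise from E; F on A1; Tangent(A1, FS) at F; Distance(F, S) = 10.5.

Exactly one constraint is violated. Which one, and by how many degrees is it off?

Tangent(A1, FS) at F — off by 3.80°.

D = (0.00, 0.00) ✓; D.y = 0.00, E.y = 0.00 ✓; |DE| = 53.90 ✓; ∠(KE, ED) = 90.00° ✓; |KE| = 10.80 ✓; bearing(K→F) − bearing(K→E) = 73.00° ✓; |KF| = 10.80 ✓; ∠(KF, FS) = 93.80° ✗; |FS| = 10.50 ✓.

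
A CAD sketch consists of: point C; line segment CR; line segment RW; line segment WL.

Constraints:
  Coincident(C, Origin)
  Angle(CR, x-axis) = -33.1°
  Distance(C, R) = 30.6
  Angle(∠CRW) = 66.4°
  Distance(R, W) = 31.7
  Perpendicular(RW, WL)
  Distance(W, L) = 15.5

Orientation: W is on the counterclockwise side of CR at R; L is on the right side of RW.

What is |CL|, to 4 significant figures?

47.69

C is at the origin; CR runs at -33.1° with length 30.6, so R = 30.6·(cos -33.1°, sin -33.1°) = (25.63, -16.71). ∠CRW = 66.4°, so RW runs at -33.1° + (180° − 66.4°) = 80.50° from the x-axis; with |RW| = 31.7, W = R + 31.7·(cos 80.50°, sin 80.50°) = (30.87, 14.55). RW is perpendicular to WL; with |WL| = 15.5 on the right of RW, L = W + 15.5·(0.9863, -0.1650) = (46.15, 12.00). Then |CL| = |L − C| = 47.69.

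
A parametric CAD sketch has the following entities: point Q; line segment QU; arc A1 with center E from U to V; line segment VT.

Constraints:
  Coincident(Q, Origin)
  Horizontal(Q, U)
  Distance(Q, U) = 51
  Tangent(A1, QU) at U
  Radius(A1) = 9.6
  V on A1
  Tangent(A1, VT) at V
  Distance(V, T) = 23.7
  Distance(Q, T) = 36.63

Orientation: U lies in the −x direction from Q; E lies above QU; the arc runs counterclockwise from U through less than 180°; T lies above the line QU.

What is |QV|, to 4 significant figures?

43.56

Checks: ∠(EU, UQ) = 90.00° ✓; |EV| = 9.600 ✓; ∠(EV, VT) = 90.00° ✓; |VT| = 23.70 ✓; |QT| = 36.63 ✓.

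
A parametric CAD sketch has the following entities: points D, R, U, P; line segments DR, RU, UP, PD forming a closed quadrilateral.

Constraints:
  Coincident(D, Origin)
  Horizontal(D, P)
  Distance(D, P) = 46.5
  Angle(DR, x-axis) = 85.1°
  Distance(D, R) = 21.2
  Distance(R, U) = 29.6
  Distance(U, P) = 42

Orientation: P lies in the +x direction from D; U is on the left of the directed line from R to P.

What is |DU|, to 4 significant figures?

45.71

D is at the origin; DP is horizontal with |DP| = 46.5 and P in +x, so P = (46.5, 0). DR runs at 85.1° with |DR| = 21.2, so R = (1.811, 21.12). U is determined by |RU| = 29.6 and |UP| = 42.0 together: it lies at the intersection of circle(R, 29.6) and circle(P, 42.0). With |RP| = 49.43, the foot of the radical line on RP is 15.73 from R and the perpendicular offset is √(29.6² − 15.73²) = 25.07. Taking the left-of-RP solution: U = (26.75, 37.07).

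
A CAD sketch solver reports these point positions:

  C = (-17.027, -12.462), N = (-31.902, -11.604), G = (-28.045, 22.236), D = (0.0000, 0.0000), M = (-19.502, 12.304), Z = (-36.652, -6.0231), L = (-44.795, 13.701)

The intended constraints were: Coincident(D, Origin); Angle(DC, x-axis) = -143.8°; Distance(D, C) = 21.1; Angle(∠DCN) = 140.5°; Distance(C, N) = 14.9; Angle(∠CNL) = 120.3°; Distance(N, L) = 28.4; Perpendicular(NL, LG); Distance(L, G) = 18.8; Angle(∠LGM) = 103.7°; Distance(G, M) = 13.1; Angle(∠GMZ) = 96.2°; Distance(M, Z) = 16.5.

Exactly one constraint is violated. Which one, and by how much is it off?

Distance(M, Z) = 16.5 — off by 8.60.

D = (0.00, 0.00) ✓; DC at -143.8° ✓; |DC| = 21.10 ✓; ∠DCN = 140.5° ✓; |CN| = 14.90 ✓; ∠CNL = 120.3° ✓; |NL| = 28.40 ✓; ∠(NL, LG) = 90.00° ✓; |LG| = 18.80 ✓; ∠LGM = 103.7° ✓; |GM| = 13.10 ✓; ∠GMZ = 96.20° ✓; |MZ| = 25.10 ✗.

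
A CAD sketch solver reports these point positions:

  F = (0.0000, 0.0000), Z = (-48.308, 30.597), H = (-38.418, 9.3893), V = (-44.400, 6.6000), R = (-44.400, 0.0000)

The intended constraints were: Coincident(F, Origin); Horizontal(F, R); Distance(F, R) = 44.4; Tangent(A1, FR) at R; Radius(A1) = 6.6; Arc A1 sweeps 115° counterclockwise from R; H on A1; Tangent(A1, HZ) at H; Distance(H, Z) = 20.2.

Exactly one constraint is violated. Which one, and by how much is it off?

Distance(H, Z) = 20.2 — off by 3.20.

F = (0.00, 0.00) ✓; F.y = 0.00, R.y = 0.00 ✓; |FR| = 44.40 ✓; ∠(VR, RF) = 90.00° ✓; |VR| = 6.600 ✓; bearing(V→H) − bearing(V→R) = 115.0° ✓; |VH| = 6.600 ✓; ∠(VH, HZ) = 90.00° ✓; |HZ| = 23.40 ✗.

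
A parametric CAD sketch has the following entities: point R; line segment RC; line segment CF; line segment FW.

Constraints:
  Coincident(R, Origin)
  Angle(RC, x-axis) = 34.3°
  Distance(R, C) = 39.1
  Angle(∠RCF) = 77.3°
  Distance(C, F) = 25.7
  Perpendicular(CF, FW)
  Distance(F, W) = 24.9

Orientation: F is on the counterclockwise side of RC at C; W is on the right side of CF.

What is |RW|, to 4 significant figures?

65.32

R is at the origin; RC runs at 34.3° with length 39.1, so C = 39.1·(cos 34.3°, sin 34.3°) = (32.30, 22.03). ∠RCF = 77.3°, so CF runs at 34.3° + (180° − 77.3°) = 137.0° from the x-axis; with |CF| = 25.7, F = C + 25.7·(cos 137.0°, sin 137.0°) = (13.50, 39.56). The perpendicularity gives FW at right angles to CF; with |FW| = 24.9 on the right of CF, W = F + 24.9·(0.6820, 0.7314) = (30.49, 57.77). Then |RW| = |W − R| = 65.32.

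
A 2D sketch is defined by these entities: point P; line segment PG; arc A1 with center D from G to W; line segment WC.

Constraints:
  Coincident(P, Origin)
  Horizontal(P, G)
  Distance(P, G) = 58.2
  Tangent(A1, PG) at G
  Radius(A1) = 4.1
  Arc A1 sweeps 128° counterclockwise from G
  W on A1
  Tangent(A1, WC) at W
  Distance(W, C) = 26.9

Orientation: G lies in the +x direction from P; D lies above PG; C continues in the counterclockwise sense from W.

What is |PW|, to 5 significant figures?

61.787

Tangency of A1 to PG means the radius DG is perpendicular to PG, so D = G + (0, 4.1) = (58.200, 4.1000). On A1, G sits at bearing -90° from D; a 128° counterclockwise sweep puts W at bearing 38°, so W = D + 4.1·(cos 38°, sin 38°) = (61.431, 6.6242). Then |PW| = |W − P| = 61.787.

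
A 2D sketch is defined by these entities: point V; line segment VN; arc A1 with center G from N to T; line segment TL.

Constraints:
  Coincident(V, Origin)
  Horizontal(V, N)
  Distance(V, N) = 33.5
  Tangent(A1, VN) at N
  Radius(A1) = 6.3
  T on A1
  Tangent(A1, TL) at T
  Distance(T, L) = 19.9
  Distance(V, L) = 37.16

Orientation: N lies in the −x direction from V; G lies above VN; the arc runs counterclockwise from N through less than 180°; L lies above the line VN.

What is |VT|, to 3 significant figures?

27.9

Checks: ∠(GN, NV) = 90.00° ✓; |GT| = 6.300 ✓; ∠(GT, TL) = 90.00° ✓; |TL| = 19.90 ✓; |VL| = 37.16 ✓.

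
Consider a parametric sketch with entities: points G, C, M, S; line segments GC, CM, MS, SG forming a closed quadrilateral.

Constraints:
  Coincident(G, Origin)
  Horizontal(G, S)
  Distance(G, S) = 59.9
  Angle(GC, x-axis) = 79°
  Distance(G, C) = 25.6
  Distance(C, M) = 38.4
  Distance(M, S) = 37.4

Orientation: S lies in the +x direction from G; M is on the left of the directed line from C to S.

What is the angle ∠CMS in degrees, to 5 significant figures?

105.86°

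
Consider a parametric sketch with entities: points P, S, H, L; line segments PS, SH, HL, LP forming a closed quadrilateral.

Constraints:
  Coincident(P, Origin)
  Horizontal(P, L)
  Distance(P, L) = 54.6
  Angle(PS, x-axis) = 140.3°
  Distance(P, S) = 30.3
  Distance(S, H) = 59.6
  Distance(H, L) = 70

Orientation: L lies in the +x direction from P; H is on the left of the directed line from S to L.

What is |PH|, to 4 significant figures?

63.76

P is at the origin; PL is horizontal with |PL| = 54.6 and L in +x, so L = (54.6, 0). PS runs at 140.3° with |PS| = 30.3, so S = (-23.31, 19.35). H is determined by |SH| = 59.6 and |HL| = 70.0 together: it lies at the intersection of circle(S, 59.6) and circle(L, 70.0). With |SL| = 80.28, the foot of the radical line on SL is 31.75 from S and the perpendicular offset is √(59.6² − 31.75²) = 50.44. Taking the left-of-SL solution: H = (19.66, 60.65).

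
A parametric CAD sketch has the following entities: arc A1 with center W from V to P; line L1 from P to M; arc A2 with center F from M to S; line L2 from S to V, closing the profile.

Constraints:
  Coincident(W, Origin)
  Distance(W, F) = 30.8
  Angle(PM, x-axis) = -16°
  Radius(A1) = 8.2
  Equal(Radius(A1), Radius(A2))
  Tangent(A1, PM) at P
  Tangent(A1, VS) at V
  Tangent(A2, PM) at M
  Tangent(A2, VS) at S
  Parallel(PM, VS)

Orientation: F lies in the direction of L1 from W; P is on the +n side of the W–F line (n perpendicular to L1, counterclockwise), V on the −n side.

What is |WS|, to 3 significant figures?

31.9

Tangency of A1 to both parallel lines with radius 8.2 puts P and V at W ± 8.2·n: P = (2.26, 7.88), V = (-2.26, -7.88). Equal radii place M and S the same way about F: M = F + 8.2·n = (31.9, -0.607), S = F − 8.2·n = (27.3, -16.4). Then |WS| = |S − W| = 31.9.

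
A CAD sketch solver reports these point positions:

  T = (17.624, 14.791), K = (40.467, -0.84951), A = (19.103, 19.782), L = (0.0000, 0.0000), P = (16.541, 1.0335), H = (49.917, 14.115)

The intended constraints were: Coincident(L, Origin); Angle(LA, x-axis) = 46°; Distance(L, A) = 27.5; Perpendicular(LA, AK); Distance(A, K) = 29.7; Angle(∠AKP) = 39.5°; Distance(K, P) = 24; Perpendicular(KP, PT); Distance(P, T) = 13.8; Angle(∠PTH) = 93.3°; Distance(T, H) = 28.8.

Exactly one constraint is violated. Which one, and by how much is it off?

Distance(T, H) = 28.8 — off by 3.50.

L = (0.00, 0.00) ✓; LA at 46.00° ✓; |LA| = 27.50 ✓; ∠(LA, AK) = 90.00° ✓; |AK| = 29.70 ✓; ∠AKP = 39.50° ✓; |KP| = 24.00 ✓; ∠(KP, PT) = 90.00° ✓; |PT| = 13.80 ✓; ∠PTH = 93.30° ✓; |TH| = 32.30 ✗.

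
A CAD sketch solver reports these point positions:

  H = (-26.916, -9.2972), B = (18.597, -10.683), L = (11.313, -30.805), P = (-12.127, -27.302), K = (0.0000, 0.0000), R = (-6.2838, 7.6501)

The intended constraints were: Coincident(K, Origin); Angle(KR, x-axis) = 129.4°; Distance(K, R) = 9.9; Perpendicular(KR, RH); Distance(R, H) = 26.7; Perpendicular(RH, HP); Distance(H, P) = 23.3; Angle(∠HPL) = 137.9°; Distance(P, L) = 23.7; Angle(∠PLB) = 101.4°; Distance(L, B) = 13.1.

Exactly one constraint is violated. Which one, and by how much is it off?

Distance(L, B) = 13.1 — off by 8.30.

K = (0.00, 0.00) ✓; KR at 129.4° ✓; |KR| = 9.900 ✓; ∠(KR, RH) = 90.00° ✓; |RH| = 26.70 ✓; ∠(RH, HP) = 90.00° ✓; |HP| = 23.30 ✓; ∠HPL = 137.9° ✓; |PL| = 23.70 ✓; ∠PLB = 101.4° ✓; |LB| = 21.40 ✗.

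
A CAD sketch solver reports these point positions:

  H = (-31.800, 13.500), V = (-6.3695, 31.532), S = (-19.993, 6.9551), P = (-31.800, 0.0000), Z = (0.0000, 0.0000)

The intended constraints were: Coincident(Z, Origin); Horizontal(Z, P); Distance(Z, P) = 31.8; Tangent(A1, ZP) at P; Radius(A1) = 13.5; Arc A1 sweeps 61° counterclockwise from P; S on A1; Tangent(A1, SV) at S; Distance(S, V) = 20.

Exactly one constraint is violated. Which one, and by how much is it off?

Distance(S, V) = 20 — off by 8.10.

Z = (0.00, 0.00) ✓; Z.y = 0.00, P.y = 0.00 ✓; |ZP| = 31.80 ✓; ∠(HP, PZ) = 90.00° ✓; |HP| = 13.50 ✓; bearing(H→S) − bearing(H→P) = 61.00° ✓; |HS| = 13.50 ✓; ∠(HS, SV) = 90.00° ✓; |SV| = 28.10 ✗.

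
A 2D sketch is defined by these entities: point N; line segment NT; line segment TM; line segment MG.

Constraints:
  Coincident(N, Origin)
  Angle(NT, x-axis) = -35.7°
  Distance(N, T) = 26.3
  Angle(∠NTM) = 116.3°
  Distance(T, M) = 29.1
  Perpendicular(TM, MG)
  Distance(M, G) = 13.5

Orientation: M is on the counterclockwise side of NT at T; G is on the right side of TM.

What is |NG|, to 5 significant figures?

55.096

N is at the origin; NT runs at -35.7° with length 26.3, so T = 26.3·(cos -35.7°, sin -35.7°) = (21.358, -15.347). ∠NTM = 116.3°, so TM runs at -35.7° + (180° − 116.3°) = 28.000° from the x-axis; with |TM| = 29.1, M = T + 29.1·(cos 28.000°, sin 28.000°) = (47.052, -1.6855). TM is perpendicular to MG; with |MG| = 13.5 on the right of TM, G = M + 13.5·(0.46947, -0.88295) = (53.389, -13.605). Then |NG| = |G − N| = 55.096.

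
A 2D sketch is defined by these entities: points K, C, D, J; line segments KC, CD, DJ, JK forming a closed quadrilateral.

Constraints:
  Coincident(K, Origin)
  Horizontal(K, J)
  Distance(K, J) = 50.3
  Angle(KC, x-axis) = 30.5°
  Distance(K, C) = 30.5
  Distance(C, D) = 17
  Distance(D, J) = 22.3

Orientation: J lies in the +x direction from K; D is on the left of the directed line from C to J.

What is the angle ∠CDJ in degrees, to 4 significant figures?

92.29°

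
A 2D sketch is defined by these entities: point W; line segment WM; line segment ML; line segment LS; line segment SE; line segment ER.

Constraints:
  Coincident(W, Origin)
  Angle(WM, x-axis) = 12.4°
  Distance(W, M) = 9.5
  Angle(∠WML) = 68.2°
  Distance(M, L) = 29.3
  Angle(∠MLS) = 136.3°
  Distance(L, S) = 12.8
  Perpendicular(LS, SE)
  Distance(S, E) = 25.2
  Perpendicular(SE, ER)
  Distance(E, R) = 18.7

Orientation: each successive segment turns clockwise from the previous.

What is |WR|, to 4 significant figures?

6.716

W is at the origin; WM runs at 12.4° with length 9.5, so M = (9.278, 2.040). ∠WML = 68.2° gives ML at -99.40° from the x-axis; with |ML| = 29.3, L = (4.493, -26.87). ∠MLS = 136.3° gives LS at -143.1° from the x-axis; with |LS| = 12.8, S = (-5.743, -34.55). The perpendicularity gives SE at right angles to LS, so SE runs at 126.9°; with |SE| = 25.2, E = (-20.87, -14.40). The perpendicularity gives ER at right angles to SE, so ER runs at 36.90°; with |ER| = 18.7, R = (-5.920, -3.172). Then |WR| = |R − W| = 6.716.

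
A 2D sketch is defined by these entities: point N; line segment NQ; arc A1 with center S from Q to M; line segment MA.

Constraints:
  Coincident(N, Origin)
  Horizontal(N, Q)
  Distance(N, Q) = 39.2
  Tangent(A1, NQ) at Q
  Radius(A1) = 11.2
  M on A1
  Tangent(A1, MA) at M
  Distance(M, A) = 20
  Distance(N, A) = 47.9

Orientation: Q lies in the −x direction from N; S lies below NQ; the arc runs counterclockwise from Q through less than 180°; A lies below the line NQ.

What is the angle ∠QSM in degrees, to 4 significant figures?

131.9°

N is at the origin; N and Q share the same y with |NQ| = 39.2 and Q on the −x side, so Q = (-39.20, 0.000). Tangency of A1 to NQ means the radius SQ is perpendicular to NQ, so S = Q + (0, -11.2) = (-39.20, -11.20). Since SM ⟂ MA (tangency), |SA| = √(11.2² + 20.0²) = 22.92 regardless of where M sits on A1. So A lies on both circle(N, 47.9) and circle(S, 22.92); the below-NQ intersection is A = (-34.17, -33.56). M is the foot of the tangent from A: M = (-47.53, -18.68).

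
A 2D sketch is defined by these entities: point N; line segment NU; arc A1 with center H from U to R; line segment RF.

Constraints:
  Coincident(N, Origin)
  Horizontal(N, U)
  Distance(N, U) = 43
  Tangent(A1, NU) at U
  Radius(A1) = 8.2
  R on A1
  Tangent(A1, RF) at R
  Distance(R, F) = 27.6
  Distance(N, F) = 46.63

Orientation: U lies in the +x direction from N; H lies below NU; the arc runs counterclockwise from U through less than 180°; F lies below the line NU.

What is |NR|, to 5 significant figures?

35.593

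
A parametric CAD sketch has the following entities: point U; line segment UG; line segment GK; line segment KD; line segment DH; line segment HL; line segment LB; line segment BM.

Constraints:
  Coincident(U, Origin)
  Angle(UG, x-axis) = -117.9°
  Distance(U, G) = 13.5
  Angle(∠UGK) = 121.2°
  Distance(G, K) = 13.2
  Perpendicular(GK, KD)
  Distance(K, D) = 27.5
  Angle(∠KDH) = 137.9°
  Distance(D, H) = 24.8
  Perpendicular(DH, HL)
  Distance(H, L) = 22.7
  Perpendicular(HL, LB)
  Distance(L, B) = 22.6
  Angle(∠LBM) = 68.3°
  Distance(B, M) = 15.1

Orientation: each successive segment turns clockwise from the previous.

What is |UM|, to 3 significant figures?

18.1

HL is perpendicular to LB, so LB runs at -129°; with |LB| = 22.6, B = (-2.01, 2.25). ∠LBM = 68.3° gives BM at 120° from the x-axis; with |BM| = 15.1, M = (-9.44, 15.4). Then |UM| = |M − U| = 18.1.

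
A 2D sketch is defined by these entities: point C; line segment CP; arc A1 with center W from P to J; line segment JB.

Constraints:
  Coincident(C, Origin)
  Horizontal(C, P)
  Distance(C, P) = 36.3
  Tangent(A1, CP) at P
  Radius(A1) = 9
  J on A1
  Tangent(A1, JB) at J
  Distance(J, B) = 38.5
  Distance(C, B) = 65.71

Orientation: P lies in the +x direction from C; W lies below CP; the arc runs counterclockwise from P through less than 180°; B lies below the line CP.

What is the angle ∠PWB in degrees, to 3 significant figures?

167°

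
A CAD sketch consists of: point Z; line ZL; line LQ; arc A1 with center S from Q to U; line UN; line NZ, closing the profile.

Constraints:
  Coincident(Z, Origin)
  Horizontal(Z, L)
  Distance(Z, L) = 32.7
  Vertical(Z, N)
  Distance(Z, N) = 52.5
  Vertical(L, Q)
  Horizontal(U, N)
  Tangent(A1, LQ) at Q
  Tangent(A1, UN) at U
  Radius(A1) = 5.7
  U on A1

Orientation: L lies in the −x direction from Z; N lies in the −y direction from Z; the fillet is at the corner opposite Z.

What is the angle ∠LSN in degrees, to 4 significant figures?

108.9°

ZN is vertical with |ZN| = 52.5 and N on the −y side, so N = (0.000, -52.50). The virtual corner opposite Z is at (-32.70, -52.50). The tangent condition forces SQ to be normal to LQ and A1 meets UN tangentially, so SU is at right angles to UN, with radius 5.7, so the center S sits 5.7 in from both sides at S = (-27.00, -46.80). Then cos ∠LSN = SL·SN / (|SL||SN|), giving 108.9°.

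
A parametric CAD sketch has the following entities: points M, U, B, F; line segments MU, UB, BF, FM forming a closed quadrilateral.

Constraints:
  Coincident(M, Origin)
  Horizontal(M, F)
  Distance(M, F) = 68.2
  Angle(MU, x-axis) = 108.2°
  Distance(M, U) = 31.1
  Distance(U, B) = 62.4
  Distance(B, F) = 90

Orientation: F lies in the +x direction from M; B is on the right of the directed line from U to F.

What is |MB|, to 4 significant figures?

36.16

Checks: |UB| = 62.40 ✓; |BF| = 90.00 ✓.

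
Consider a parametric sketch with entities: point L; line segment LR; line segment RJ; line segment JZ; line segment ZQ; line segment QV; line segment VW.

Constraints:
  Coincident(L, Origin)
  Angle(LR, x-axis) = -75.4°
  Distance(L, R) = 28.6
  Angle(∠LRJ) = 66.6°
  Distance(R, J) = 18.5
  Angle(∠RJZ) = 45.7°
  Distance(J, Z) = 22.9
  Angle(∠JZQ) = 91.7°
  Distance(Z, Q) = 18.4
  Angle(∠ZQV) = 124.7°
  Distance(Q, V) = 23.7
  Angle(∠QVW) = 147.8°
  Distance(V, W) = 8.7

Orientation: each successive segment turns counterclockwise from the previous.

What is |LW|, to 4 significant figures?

54.16

∠ZQV = 124.7° gives QV at -44.10° from the x-axis; with |QV| = 23.7, V = (13.11, -47.86). ∠QVW = 147.8° gives VW at -11.90° from the x-axis; with |VW| = 8.7, W = (21.62, -49.66). Then |LW| = |W − L| = 54.16.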